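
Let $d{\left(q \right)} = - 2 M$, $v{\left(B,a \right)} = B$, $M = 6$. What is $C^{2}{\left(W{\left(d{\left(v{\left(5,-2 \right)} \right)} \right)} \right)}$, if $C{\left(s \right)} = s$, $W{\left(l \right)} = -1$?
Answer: $1$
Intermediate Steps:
$d{\left(q \right)} = -12$ ($d{\left(q \right)} = \left(-2\right) 6 = -12$)
$C^{2}{\left(W{\left(d{\left(v{\left(5,-2 \right)} \right)} \right)} \right)} = \left(-1\right)^{2} = 1$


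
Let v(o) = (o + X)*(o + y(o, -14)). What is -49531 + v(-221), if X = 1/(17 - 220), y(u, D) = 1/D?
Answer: -956511/1421 ≈ -673.13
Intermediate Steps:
X = -1/203 (X = 1/(-203) = -1/203 ≈ -0.0049261)
v(o) = (-1/14 + o)*(-1/203 + o) (v(o) = (o - 1/203)*(o + 1/(-14)) = (-1/203 + o)*(o - 1/14) = (-1/203 + o)*(-1/14 + o) = (-1/14 + o)*(-1/203 + o))
-49531 + v(-221) = -49531 + (1/2842 + (-221)² - 31/406*(-221)) = -49531 + (1/2842 + 48841 + 6851/406) = -49531 + 69427040/1421 = -956511/1421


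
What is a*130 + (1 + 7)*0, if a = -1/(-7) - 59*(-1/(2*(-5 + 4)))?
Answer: -26715/7 ≈ -3816.4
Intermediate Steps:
a = -411/14 (a = -1*(-⅐) - 59/((-1*(-2))) = ⅐ - 59/2 = -411/14 ≈ -29.357)
a*130 + (1 + 7)*0 = -411/14*130 + (1 + 7)*0 = -26715/7 + 8*0 = -26715/7 + 0 = -26715/7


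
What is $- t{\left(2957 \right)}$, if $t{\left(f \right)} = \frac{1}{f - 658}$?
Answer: $- \frac{1}{2299} \approx -0.00043497$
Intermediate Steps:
$t{\left(f \right)} = \frac{1}{-658 + f}$
$- t{\left(2957 \right)} = - \frac{1}{-658 + 2957} = - \frac{1}{2299}$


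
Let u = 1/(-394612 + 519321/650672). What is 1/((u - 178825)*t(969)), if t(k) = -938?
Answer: 23342041813/3915343908378206626 ≈ 5.9617e-9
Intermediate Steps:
u = -59152/23342041813 (u = 1/(-394612 + 519321*(1/650672)) = 1/(-394612 + 47211/59152) = 1/(-23342041813/59152) = -59152/23342041813 ≈ -2.5341e-6)
1/((u - 178825)*t(969)) = 1/(-59152/23342041813 - 178825*(-938)) = -1/938/(-4174140627268877/23342041813) = -23342041813/4174140627268877*(-1/938) = 23342041813/3915343908378206626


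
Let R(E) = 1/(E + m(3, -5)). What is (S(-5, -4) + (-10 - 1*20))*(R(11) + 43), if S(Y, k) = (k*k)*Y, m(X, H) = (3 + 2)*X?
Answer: -61545/13 ≈ -4734.2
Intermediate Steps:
m(X, H) = 5*X
S(Y, k) = Y*k² (S(Y, k) = k²*Y = Y*k²)
R(E) = 1/(15 + E) (R(E) = 1/(E + 5*3) = 1/(E + 15) = 1/(15 + E))
(S(-5, -4) + (-10 - 1*20))*(R(11) + 43) = (-5*(-4)² + (-10 - 1*20))*(1/(15 + 11) + 43) = (-5*16 + (-10 - 20))*(1/26 + 43) = (-80 - 30)*(1/26 + 43) = -110*1119/26 = -61545/13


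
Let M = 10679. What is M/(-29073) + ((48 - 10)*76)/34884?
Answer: -1265629/4448169 ≈ -0.28453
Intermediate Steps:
M/(-29073) + ((48 - 10)*76)/34884 = 10679/(-29073) + ((48 - 10)*76)/34884 = 10679*(-1/29073) + (38*76)*(1/34884) = -10679/29073 + 2888*(1/34884) = -10679/29073 + 38/459 = -1265629/4448169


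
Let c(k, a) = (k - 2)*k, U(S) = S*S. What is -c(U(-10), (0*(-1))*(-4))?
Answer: -9800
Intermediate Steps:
U(S) = S**2
c(k, a) = k*(-2 + k) (c(k, a) = (-2 + k)*k = k*(-2 + k))
-c(U(-10), (0*(-1))*(-4)) = -(-10)**2*(-2 + (-10)**2) = -100*(-2 + 100) = -100*98 = -1*9800 = -9800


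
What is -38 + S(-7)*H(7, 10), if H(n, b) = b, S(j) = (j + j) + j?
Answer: -248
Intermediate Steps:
S(j) = 3*j (S(j) = 2*j + j = 3*j)
-38 + S(-7)*H(7, 10) = -38 + (3*(-7))*10 = -38 - 21*10 = -38 - 210 = -248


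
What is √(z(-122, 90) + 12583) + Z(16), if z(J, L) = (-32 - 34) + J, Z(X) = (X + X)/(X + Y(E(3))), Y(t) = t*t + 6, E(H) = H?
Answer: 32/31 + √12395 ≈ 112.37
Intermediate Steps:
Y(t) = 6 + t² (Y(t) = t² + 6 = 6 + t²)
Z(X) = 2*X/(15 + X) (Z(X) = (X + X)/(X + (6 + 3²)) = (2*X)/(X + (6 + 9)) = (2*X)/(X + 15) = (2*X)/(15 + X) = 2*X/(15 + X))
z(J, L) = -66 + J
√(z(-122, 90) + 12583) + Z(16) = √((-66 - 122) + 12583) + 2*16/(15 + 16) = √(-188 + 12583) + 2*16/31 = √12395 + 2*16*(1/31) = √12395 + 32/31 = 32/31 + √12395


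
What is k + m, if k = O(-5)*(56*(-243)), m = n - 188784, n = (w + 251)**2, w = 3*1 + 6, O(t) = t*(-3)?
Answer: -325304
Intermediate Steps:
O(t) = -3*t
w = 9 (w = 3 + 6 = 9)
n = 67600 (n = (9 + 251)**2 = 260**2 = 67600)
m = -121184 (m = 67600 - 188784 = -121184)
k = -204120 (k = (-3*(-5))*(56*(-243)) = 15*(-13608) = -204120)
k + m = -204120 - 121184 = -325304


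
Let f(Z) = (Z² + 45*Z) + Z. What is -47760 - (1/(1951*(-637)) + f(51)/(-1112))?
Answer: -65997175849039/1381979144 ≈ -47756.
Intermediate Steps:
f(Z) = Z² + 46*Z
-47760 - (1/(1951*(-637)) + f(51)/(-1112)) = -47760 - (1/(1951*(-637)) + (51*(46 + 51))/(-1112)) = -47760 - ((1/1951)*(-1/637) + (51*97)*(-1/1112)) = -47760 - (-1/1242787 + 4947*(-1/1112)) = -47760 - (-1/1242787 - 4947/1112) = -47760 - 1*(-6148068401/1381979144) = -47760 + 6148068401/1381979144 = -65997175849039/1381979144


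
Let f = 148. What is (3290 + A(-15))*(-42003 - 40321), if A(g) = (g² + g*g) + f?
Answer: -320075712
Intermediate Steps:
A(g) = 148 + 2*g² (A(g) = (g² + g*g) + 148 = (g² + g²) + 148 = 2*g² + 148 = 148 + 2*g²)
(3290 + A(-15))*(-42003 - 40321) = (3290 + (148 + 2*(-15)²))*(-42003 - 40321) = (3290 + (148 + 2*225))*(-82324) = (3290 + (148 + 450))*(-82324) = (3290 + 598)*(-82324) = 3888*(-82324) = -320075712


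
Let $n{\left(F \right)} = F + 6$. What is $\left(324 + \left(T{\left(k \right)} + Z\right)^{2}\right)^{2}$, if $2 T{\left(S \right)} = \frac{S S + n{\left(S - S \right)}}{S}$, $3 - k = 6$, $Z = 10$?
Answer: $\frac{2313441}{16} \approx 1.4459 \cdot 10^{5}$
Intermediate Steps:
$k = -3$ ($k = 3 - 6 = -3$)
$n{\left(F \right)} = 6 + F$
$T{\left(S \right)} = \frac{6 + S^{2}}{2 S}$ ($T{\left(S \right)} = \frac{\left(S S + \left(6 + \left(S - S\right)\right)\right) \frac{1}{S}}{2} = \frac{\left(S^{2} + \left(6 + 0\right)\right) \frac{1}{S}}{2} = \frac{\left(S^{2} + 6\right) \frac{1}{S}}{2} = \frac{\left(6 + S^{2}\right) \frac{1}{S}}{2} = \frac{\frac{1}{S} \left(6 + S^{2}\right)}{2} = \frac{6 + S^{2}}{2 S}$)
$\left(324 + \left(T{\left(k \right)} + Z\right)^{2}\right)^{2} = \left(324 + \left(\left(\frac{1}{2} \left(-3\right) + \frac{3}{-3}\right) + 10\right)^{2}\right)^{2} = \left(324 + \left(\left(- \frac{3}{2} + 3 \left(- \frac{1}{3}\right)\right) + 10\right)^{2}\right)^{2} = \left(324 + \left(\left(- \frac{3}{2} - 1\right) + 10\right)^{2}\right)^{2} = \left(324 + \left(- \frac{5}{2} + 10\right)^{2}\right)^{2} = \left(324 + \left(\frac{15}{2}\right)^{2}\right)^{2} = \left(324 + \frac{225}{4}\right)^{2} = \left(\frac{1521}{4}\right)^{2} = \frac{2313441}{16}$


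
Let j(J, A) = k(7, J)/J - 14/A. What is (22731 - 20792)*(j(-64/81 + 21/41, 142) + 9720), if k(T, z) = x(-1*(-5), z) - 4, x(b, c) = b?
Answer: 17389238972/923 ≈ 1.8840e+7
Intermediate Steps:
k(T, z) = 1 (k(T, z) = -1*(-5) - 4 = 5 - 4 = 1)
j(J, A) = 1/J - 14/A
(22731 - 20792)*(j(-64/81 + 21/41, 142) + 9720) = (22731 - 20792)*((1/(-64/81 + 21/41) - 14/142) + 9720) = 1939*((1/(-64*1/81 + 21*(1/41)) - 14*1/142) + 9720) = 1939*((1/(-64/81 + 21/41) - 7/71) + 9720) = 1939*((1/(-923/3321) - 7/71) + 9720) = 1939*((-3321/923 - 7/71) + 9720) = 1939*(-3412/923 + 9720) = 1939*(8968148/923) = 17389238972/923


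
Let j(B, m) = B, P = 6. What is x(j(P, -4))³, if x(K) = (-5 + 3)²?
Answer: 64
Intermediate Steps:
x(K) = 4 (x(K) = (-2)² = 4)
x(j(P, -4))³ = 4³ = 64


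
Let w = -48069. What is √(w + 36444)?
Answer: 5*I*√465 ≈ 107.82*I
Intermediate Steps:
√(w + 36444) = √(-48069 + 36444) = √(-11625) = 5*I*√465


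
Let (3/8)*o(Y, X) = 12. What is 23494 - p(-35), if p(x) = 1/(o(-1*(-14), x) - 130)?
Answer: 2302413/98 ≈ 23494.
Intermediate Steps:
o(Y, X) = 32 (o(Y, X) = (8/3)*12 = 32)
p(x) = -1/98 (p(x) = 1/(32 - 130) = 1/(-98) = -1/98)
23494 - p(-35) = 23494 - 1*(-1/98) = 23494 + 1/98 = 2302413/98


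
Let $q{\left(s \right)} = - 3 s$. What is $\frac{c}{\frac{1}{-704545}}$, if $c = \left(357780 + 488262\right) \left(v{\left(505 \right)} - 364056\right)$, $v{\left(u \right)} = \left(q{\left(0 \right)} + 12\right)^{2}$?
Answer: $216918721993801680$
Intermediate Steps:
$v{\left(u \right)} = 144$ ($v{\left(u \right)} = \left(\left(-3\right) 0 + 12\right)^{2} = \left(0 + 12\right)^{2} = 12^{2} = 144$)
$c = -307884836304$ ($c = \left(357780 + 488262\right) \left(144 - 364056\right) = 846042 \left(-363912\right) = -307884836304$)
$\frac{c}{\frac{1}{-704545}} = - \frac{307884836304}{\frac{1}{-704545}} = - \frac{307884836304}{- \frac{1}{704545}} = \left(-307884836304\right) \left(-704545\right) = 216918721993801680$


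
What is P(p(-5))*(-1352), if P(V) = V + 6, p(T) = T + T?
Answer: 5408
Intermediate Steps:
p(T) = 2*T
P(V) = 6 + V
P(p(-5))*(-1352) = (6 + 2*(-5))*(-1352) = (6 - 10)*(-1352) = -4*(-1352) = 5408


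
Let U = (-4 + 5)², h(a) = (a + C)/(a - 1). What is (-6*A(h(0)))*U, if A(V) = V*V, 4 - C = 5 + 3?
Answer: -96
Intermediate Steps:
C = -4 (C = 4 - (5 + 3) = 4 - 1*8 = 4 - 8 = -4)
h(a) = (-4 + a)/(-1 + a) (h(a) = (a - 4)/(a - 1) = (-4 + a)/(-1 + a))
A(V) = V²
U = 1 (U = 1² = 1)
(-6*A(h(0)))*U = -6*(-4 + 0)²/(-1 + 0)²*1 = -6*(-4/(-1))²*1 = -6*(-1*(-4))²*1 = -6*4²*1 = -6*16*1 = -96*1 = -96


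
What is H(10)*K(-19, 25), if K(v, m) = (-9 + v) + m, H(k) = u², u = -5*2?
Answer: -300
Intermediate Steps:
u = -10
H(k) = 100 (H(k) = (-10)² = 100)
K(v, m) = -9 + m + v
H(10)*K(-19, 25) = 100*(-9 + 25 - 19) = 100*(-3) = -300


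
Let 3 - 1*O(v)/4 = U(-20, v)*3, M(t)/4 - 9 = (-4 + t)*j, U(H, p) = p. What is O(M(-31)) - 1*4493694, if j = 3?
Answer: -4489074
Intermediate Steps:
M(t) = -12 + 12*t (M(t) = 36 + 4*((-4 + t)*3) = 36 + 4*(-12 + 3*t) = 36 + (-48 + 12*t) = -12 + 12*t)
O(v) = 12 - 12*v (O(v) = 12 - 4*v*3 = 12 - 12*v)
O(M(-31)) - 1*4493694 = (12 - 12*(-12 + 12*(-31))) - 1*4493694 = (12 - 12*(-12 - 372)) - 4493694 = (12 - 12*(-384)) - 4493694 = (12 + 4608) - 4493694 = 4620 - 4493694 = -4489074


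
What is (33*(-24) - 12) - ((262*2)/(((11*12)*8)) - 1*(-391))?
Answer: -315611/264 ≈ -1195.5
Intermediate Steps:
(33*(-24) - 12) - ((262*2)/(((11*12)*8)) - 1*(-391)) = (-792 - 12) - (524/((132*8)) + 391) = -804 - (524/1056 + 391) = -804 - (524*(1/1056) + 391) = -804 - (131/264 + 391) = -804 - 1*103355/264 = -804 - 103355/264 = -315611/264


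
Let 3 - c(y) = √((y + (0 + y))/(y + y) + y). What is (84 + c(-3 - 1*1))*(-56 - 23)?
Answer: -6873 + 79*I*√3 ≈ -6873.0 + 136.83*I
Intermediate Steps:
c(y) = 3 - √(1 + y) (c(y) = 3 - √((y + (0 + y))/(y + y) + y) = 3 - √((y + y)/((2*y)) + y) = 3 - √((2*y)*(1/(2*y)) + y) = 3 - √(1 + y))
(84 + c(-3 - 1*1))*(-56 - 23) = (84 + (3 - √(1 + (-3 - 1*1))))*(-56 - 23) = (84 + (3 - √(1 + (-3 - 1))))*(-79) = (84 + (3 - √(1 - 4)))*(-79) = (84 + (3 - √(-3)))*(-79) = (84 + (3 - I*√3))*(-79) = (87 - I*√3)*(-79) = -6873 + 79*I*√3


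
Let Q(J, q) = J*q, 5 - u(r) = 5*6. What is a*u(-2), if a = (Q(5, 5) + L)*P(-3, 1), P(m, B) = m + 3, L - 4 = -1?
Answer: 0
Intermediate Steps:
L = 3 (L = 4 - 1 = 3)
u(r) = -25 (u(r) = 5 - 5*6 = 5 - 1*30 = 5 - 30 = -25)
P(m, B) = 3 + m
a = 0 (a = (5*5 + 3)*(3 - 3) = (25 + 3)*0 = 28*0 = 0)
a*u(-2) = 0*(-25) = 0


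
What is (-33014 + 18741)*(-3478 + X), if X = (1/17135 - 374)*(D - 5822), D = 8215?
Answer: 219734400848011/17135 ≈ 1.2824e+10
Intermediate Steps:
X = -15335514177/17135 (X = (1/17135 - 374)*(8215 - 5822) = (1/17135 - 374)*2393 = -6408489/17135*2393 = -15335514177/17135 ≈ -8.9498e+5)
(-33014 + 18741)*(-3478 + X) = (-33014 + 18741)*(-3478 - 15335514177/17135) = -14273*(-15395109707/17135) = 219734400848011/17135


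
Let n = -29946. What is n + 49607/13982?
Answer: -418655365/13982 ≈ -29942.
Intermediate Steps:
n + 49607/13982 = -29946 + 49607/13982 = -418655365/13982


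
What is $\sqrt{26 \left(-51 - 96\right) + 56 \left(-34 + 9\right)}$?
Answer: $i \sqrt{5222} \approx 72.263 i$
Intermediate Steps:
$\sqrt{26 \left(-51 - 96\right) + 56 \left(-34 + 9\right)} = \sqrt{26 \left(-147\right) + 56 \left(-25\right)} = \sqrt{-3822 - 1400} = \sqrt{-5222} = i \sqrt{5222}$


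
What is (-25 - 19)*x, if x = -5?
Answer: 220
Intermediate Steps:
(-25 - 19)*x = (-25 - 19)*(-5) = -44*(-5) = 220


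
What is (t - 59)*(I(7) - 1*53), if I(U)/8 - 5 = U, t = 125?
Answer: 2838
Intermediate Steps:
I(U) = 40 + 8*U
(t - 59)*(I(7) - 1*53) = (125 - 59)*((40 + 8*7) - 1*53) = 66*((40 + 56) - 53) = 66*(96 - 53) = 66*43 = 2838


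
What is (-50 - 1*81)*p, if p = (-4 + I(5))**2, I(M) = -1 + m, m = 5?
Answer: 0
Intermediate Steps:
I(M) = 4 (I(M) = -1 + 5 = 4)
p = 0 (p = (-4 + 4)**2 = 0**2 = 0)
(-50 - 1*81)*p = (-50 - 1*81)*0 = (-50 - 81)*0 = -131*0 = 0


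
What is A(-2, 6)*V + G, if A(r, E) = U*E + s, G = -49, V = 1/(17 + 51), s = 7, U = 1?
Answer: -3319/68 ≈ -48.809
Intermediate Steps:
V = 1/68 ≈ 0.014706
A(r, E) = 7 + E (A(r, E) = 1*E + 7 = E + 7 = 7 + E)
A(-2, 6)*V + G = (7 + 6)*(1/68) - 49 = 13*(1/68) - 49 = 13/68 - 49 = -3319/68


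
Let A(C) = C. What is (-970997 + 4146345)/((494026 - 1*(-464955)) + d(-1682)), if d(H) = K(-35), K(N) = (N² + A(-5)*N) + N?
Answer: 1587674/480173 ≈ 3.3065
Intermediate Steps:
K(N) = N² - 4*N (K(N) = (N² - 5*N) + N = N² - 4*N)
d(H) = 1365 (d(H) = -35*(-4 - 35) = -35*(-39) = 1365)
(-970997 + 4146345)/((494026 - 1*(-464955)) + d(-1682)) = (-970997 + 4146345)/((494026 - 1*(-464955)) + 1365) = 3175348/((494026 + 464955) + 1365) = 3175348/(958981 + 1365) = 3175348/960346 = 3175348*(1/960346) = 1587674/480173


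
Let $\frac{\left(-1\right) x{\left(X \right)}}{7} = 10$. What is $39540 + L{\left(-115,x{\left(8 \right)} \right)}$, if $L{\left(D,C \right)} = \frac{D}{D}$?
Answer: $39541$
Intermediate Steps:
$x{\left(X \right)} = -70$ ($x{\left(X \right)} = \left(-7\right) 10 = -70$)
$L{\left(D,C \right)} = 1$
$39540 + L{\left(-115,x{\left(8 \right)} \right)} = 39540 + 1 = 39541$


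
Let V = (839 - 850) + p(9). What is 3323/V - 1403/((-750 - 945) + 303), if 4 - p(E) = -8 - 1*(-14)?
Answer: -4607377/18096 ≈ -254.61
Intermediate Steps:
p(E) = -2 (p(E) = 4 - (-8 - 1*(-14)) = 4 - (-8 + 14) = 4 - 1*6 = 4 - 6 = -2)
V = -13 (V = (839 - 850) - 2 = -11 - 2 = -13)
3323/V - 1403/((-750 - 945) + 303) = 3323/(-13) - 1403/((-750 - 945) + 303) = 3323*(-1/13) - 1403/(-1695 + 303) = -3323/13 - 1403/(-1392) = -3323/13 - 1403*(-1/1392) = -3323/13 + 1403/1392 = -4607377/18096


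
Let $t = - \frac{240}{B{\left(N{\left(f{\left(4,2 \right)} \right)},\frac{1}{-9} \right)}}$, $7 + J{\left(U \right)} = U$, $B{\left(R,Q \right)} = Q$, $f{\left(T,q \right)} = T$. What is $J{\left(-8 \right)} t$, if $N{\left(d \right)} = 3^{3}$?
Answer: $-32400$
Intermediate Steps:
$N{\left(d \right)} = 27$
$J{\left(U \right)} = -7 + U$
$t = 2160$ ($t = - \frac{240}{\frac{1}{-9}} = - \frac{240}{- \frac{1}{9}} = \left(-240\right) \left(-9\right) = 2160$)
$J{\left(-8 \right)} t = \left(-7 - 8\right) 2160 = \left(-15\right) 2160 = -32400$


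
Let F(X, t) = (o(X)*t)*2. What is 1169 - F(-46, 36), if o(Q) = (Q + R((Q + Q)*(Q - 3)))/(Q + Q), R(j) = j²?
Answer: 15905357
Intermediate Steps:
o(Q) = (Q + 4*Q²*(-3 + Q)²)/(2*Q) (o(Q) = (Q + ((Q + Q)*(Q - 3))²)/(Q + Q) = (Q + ((2*Q)*(-3 + Q))²)/((2*Q)) = (Q + (2*Q*(-3 + Q))²)*(1/(2*Q)) = (Q + 4*Q²*(-3 + Q)²)*(1/(2*Q)) = (Q + 4*Q²*(-3 + Q)²)/(2*Q))
F(X, t) = 2*t*(½ + 2*X*(-3 + X)²) (F(X, t) = ((½ + 2*X*(-3 + X)²)*t)*2 = (t*(½ + 2*X*(-3 + X)²))*2 = 2*t*(½ + 2*X*(-3 + X)²))
1169 - F(-46, 36) = 1169 - 36*(1 + 4*(-46)*(-3 - 46)²) = 1169 - 36*(1 + 4*(-46)*(-49)²) = 1169 - 36*(1 + 4*(-46)*2401) = 1169 - 36*(1 - 441784) = 1169 - 36*(-441783) = 1169 - 1*(-15904188) = 1169 + 15904188 = 15905357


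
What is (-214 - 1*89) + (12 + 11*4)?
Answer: -247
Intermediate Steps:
(-214 - 1*89) + (12 + 11*4) = (-214 - 89) + (12 + 44) = -303 + 56 = -247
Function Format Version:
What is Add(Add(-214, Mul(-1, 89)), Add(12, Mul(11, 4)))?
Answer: -247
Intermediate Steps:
Add(Add(-214, Mul(-1, 89)), Add(12, Mul(11, 4))) = Add(Add(-214, -89), Add(12, 44)) = Add(-303, 56) = -247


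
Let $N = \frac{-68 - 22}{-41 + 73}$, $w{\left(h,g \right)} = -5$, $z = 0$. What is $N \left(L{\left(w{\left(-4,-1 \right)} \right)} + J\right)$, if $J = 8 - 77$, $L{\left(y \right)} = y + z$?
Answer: $\frac{1665}{8} \approx 208.13$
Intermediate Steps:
$L{\left(y \right)} = y$ ($L{\left(y \right)} = y + 0 = y$)
$J = -69$
$N = - \frac{45}{16}$ ($N = - \frac{90}{32} = \left(-90\right) \frac{1}{32} = - \frac{45}{16} \approx -2.8125$)
$N \left(L{\left(w{\left(-4,-1 \right)} \right)} + J\right) = - \frac{45 \left(-5 - 69\right)}{16} = \left(- \frac{45}{16}\right) \left(-74\right) = \frac{1665}{8}$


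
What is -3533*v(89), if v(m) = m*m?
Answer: -27984893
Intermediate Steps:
v(m) = m²
-3533*v(89) = -3533*89² = -3533/(1/7921) = -3533/1/7921 = -3533*7921 = -27984893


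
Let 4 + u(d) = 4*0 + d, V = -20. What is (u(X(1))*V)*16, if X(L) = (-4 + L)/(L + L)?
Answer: 1760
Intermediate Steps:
X(L) = (-4 + L)/(2*L) (X(L) = (-4 + L)/((2*L)) = (-4 + L)*(1/(2*L)) = (-4 + L)/(2*L))
u(d) = -4 + d (u(d) = -4 + (4*0 + d) = -4 + (0 + d) = -4 + d)
(u(X(1))*V)*16 = ((-4 + (½)*(-4 + 1)/1)*(-20))*16 = ((-4 + (½)*1*(-3))*(-20))*16 = ((-4 - 3/2)*(-20))*16 = -11/2*(-20)*16 = 110*16 = 1760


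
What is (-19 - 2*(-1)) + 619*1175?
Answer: 727308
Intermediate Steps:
(-19 - 2*(-1)) + 619*1175 = (-19 + 2) + 727325 = -17 + 727325 = 727308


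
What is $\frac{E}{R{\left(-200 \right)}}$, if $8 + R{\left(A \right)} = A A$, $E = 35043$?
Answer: $\frac{35043}{39992} \approx 0.87625$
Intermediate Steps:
$R{\left(A \right)} = -8 + A^{2}$ ($R{\left(A \right)} = -8 + A A = -8 + A^{2}$)
$\frac{E}{R{\left(-200 \right)}} = \frac{35043}{-8 + \left(-200\right)^{2}} = \frac{35043}{-8 + 40000} = \frac{35043}{39992}$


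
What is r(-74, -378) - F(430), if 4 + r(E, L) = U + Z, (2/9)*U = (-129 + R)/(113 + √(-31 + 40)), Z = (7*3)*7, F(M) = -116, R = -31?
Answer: 7331/29 ≈ 252.79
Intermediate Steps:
Z = 147 (Z = 21*7 = 147)
U = -180/29 (U = 9*((-129 - 31)/(113 + √(-31 + 40)))/2 = 9*(-160/(113 + √9))/2 = 9*(-160/(113 + 3))/2 = 9*(-160/116)/2 = 9*(-160*1/116)/2 = (9/2)*(-40/29) = -180/29 ≈ -6.2069)
r(E, L) = 3967/29 (r(E, L) = -4 + (-180/29 + 147) = -4 + 4083/29 = 3967/29)
r(-74, -378) - F(430) = 3967/29 - 1*(-116) = 3967/29 + 116 = 7331/29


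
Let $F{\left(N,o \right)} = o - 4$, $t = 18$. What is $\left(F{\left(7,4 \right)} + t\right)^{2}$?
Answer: $324$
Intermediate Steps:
$F{\left(N,o \right)} = -4 + o$ ($F{\left(N,o \right)} = o - 4 = -4 + o$)
$\left(F{\left(7,4 \right)} + t\right)^{2} = \left(\left(-4 + 4\right) + 18\right)^{2} = \left(0 + 18\right)^{2} = 18^{2} = 324$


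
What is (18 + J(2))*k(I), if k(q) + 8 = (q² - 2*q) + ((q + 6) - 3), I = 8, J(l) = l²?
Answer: 1122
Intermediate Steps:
k(q) = -5 + q² - q (k(q) = -8 + ((q² - 2*q) + ((q + 6) - 3)) = -8 + ((q² - 2*q) + ((6 + q) - 3)) = -8 + ((q² - 2*q) + (3 + q)) = -8 + (3 + q² - q) = -5 + q² - q)
(18 + J(2))*k(I) = (18 + 2²)*(-5 + 8² - 1*8) = (18 + 4)*(-5 + 64 - 8) = 22*51 = 1122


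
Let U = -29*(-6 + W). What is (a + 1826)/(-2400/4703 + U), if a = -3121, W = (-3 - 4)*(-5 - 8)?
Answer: 1218077/2319059 ≈ 0.52525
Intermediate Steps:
W = 91 (W = -7*(-13) = 91)
U = -2465 (U = -29*(-6 + 91) = -29*85 = -2465)
(a + 1826)/(-2400/4703 + U) = (-3121 + 1826)/(-2400/4703 - 2465) = -1295/(-2400*1/4703 - 2465) = -1295/(-2400/4703 - 2465) = -1295/(-11595295/4703) = -1295*(-4703/11595295) = 1218077/2319059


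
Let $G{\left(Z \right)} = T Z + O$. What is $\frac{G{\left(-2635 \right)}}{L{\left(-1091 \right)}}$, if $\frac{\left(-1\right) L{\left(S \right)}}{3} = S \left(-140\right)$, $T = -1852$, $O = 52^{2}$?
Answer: $- \frac{174383}{16365} \approx -10.656$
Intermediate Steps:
$O = 2704$
$L{\left(S \right)} = 420 S$ ($L{\left(S \right)} = - 3 S \left(-140\right) = - 3 \left(- 140 S\right) = 420 S$)
$G{\left(Z \right)} = 2704 - 1852 Z$ ($G{\left(Z \right)} = - 1852 Z + 2704 = 2704 - 1852 Z$)
$\frac{G{\left(-2635 \right)}}{L{\left(-1091 \right)}} = \frac{2704 - -4880020}{420 \left(-1091\right)} = \frac{2704 + 4880020}{-458220} = 4882724 \left(- \frac{1}{458220}\right) = - \frac{174383}{16365}$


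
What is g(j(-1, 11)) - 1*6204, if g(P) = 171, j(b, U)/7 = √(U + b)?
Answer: -6033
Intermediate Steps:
j(b, U) = 7*√(U + b)
g(j(-1, 11)) - 1*6204 = 171 - 1*6204 = 171 - 6204 = -6033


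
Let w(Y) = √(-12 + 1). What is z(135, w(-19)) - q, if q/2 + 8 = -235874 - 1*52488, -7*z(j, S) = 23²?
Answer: 4036651/7 ≈ 5.7666e+5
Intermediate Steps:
w(Y) = I*√11 (w(Y) = √(-11) = I*√11)
z(j, S) = -529/7 (z(j, S) = -⅐*23² = -⅐*529 = -529/7)
q = -576740 (q = -16 + 2*(-235874 - 1*52488) = -16 + 2*(-235874 - 52488) = -16 + 2*(-288362) = -16 - 576724 = -576740)
z(135, w(-19)) - q = -529/7 - 1*(-576740) = -529/7 + 576740 = 4036651/7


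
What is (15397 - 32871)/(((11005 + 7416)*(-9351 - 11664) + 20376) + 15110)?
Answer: 17474/387081829 ≈ 4.5143e-5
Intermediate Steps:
(15397 - 32871)/(((11005 + 7416)*(-9351 - 11664) + 20376) + 15110) = -17474/((18421*(-21015) + 20376) + 15110) = -17474/((-387117315 + 20376) + 15110) = -17474/(-387096939 + 15110) = -17474/(-387081829) = -17474*(-1/387081829) = 17474/387081829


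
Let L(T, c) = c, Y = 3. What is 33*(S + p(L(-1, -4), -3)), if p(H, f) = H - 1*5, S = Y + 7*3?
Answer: 495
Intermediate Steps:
S = 24 (S = 3 + 7*3 = 3 + 21 = 24)
p(H, f) = -5 + H (p(H, f) = H - 5 = -5 + H)
33*(S + p(L(-1, -4), -3)) = 33*(24 + (-5 - 4)) = 33*(24 - 9) = 33*15 = 495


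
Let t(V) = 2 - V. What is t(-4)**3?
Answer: 216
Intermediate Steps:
t(-4)**3 = (2 - 1*(-4))**3 = (2 + 4)**3 = 6**3 = 216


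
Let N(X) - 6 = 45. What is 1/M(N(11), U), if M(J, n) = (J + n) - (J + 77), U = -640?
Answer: -1/717 ≈ -0.0013947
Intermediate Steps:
N(X) = 51 (N(X) = 6 + 45 = 51)
M(J, n) = -77 + n (M(J, n) = (J + n) - (77 + J) = (J + n) + (-77 - J) = -77 + n)
1/M(N(11), U) = 1/(-77 - 640) = 1/(-717) = -1/717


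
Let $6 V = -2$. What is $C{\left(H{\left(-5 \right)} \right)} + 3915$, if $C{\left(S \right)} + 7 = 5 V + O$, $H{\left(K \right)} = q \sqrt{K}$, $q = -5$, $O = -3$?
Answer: $\frac{11710}{3} \approx 3903.3$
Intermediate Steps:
$V = - \frac{1}{3}$ ($V = \frac{1}{6} \left(-2\right) = - \frac{1}{3} \approx -0.33333$)
$H{\left(K \right)} = - 5 \sqrt{K}$
$C{\left(S \right)} = - \frac{35}{3}$ ($C{\left(S \right)} = -7 + \left(5 \left(- \frac{1}{3}\right) - 3\right) = -7 - \frac{14}{3} = - \frac{35}{3}$)
$C{\left(H{\left(-5 \right)} \right)} + 3915 = - \frac{35}{3} + 3915 = \frac{11710}{3}$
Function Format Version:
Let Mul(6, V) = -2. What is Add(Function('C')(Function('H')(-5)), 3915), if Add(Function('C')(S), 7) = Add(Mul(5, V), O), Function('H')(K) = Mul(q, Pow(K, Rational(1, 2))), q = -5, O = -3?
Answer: Rational(11710, 3) ≈ 3903.3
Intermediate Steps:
V = Rational(-1, 3) (V = Mul(Rational(1, 6), -2) = Rational(-1, 3) ≈ -0.33333)
Function('H')(K) = Mul(-5, Pow(K, Rational(1, 2)))
Function('C')(S) = Rational(-35, 3) (Function('C')(S) = Add(-7, Add(Mul(5, Rational(-1, 3)), -3)) = Add(-7, Add(Rational(-5, 3), -3)) = Add(-7, Rational(-14, 3)) = Rational(-35, 3))
Add(Function('C')(Function('H')(-5)), 3915) = Add(Rational(-35, 3), 3915) = Rational(11710, 3)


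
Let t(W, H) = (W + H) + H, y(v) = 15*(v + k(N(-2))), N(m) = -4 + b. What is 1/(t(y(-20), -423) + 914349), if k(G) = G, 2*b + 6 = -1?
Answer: 2/1826181 ≈ 1.0952e-6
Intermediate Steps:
b = -7/2 (b = -3 + (1/2)*(-1) = -3 - 1/2 = -7/2 ≈ -3.5000)
N(m) = -15/2 (N(m) = -4 - 7/2 = -15/2)
y(v) = -225/2 + 15*v (y(v) = 15*(v - 15/2) = 15*(-15/2 + v) = -225/2 + 15*v)
t(W, H) = W + 2*H (t(W, H) = (H + W) + H = W + 2*H)
1/(t(y(-20), -423) + 914349) = 1/(((-225/2 + 15*(-20)) + 2*(-423)) + 914349) = 1/(((-225/2 - 300) - 846) + 914349) = 1/((-825/2 - 846) + 914349) = 1/(-2517/2 + 914349) = 1/(1826181/2) = 2/1826181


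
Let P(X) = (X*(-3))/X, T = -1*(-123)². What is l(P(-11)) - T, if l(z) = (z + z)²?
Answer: 15165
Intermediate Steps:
T = -15129 (T = -1*15129 = -15129)
P(X) = -3 (P(X) = (-3*X)/X = -3)
l(z) = 4*z² (l(z) = (2*z)² = 4*z²)
l(P(-11)) - T = 4*(-3)² - 1*(-15129) = 4*9 + 15129 = 36 + 15129 = 15165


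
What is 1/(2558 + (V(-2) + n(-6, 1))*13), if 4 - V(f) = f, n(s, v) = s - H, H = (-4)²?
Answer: 1/2350 ≈ 0.00042553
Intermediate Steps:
H = 16
n(s, v) = -16 + s (n(s, v) = s - 1*16 = s - 16 = -16 + s)
V(f) = 4 - f
1/(2558 + (V(-2) + n(-6, 1))*13) = 1/(2558 + ((4 - 1*(-2)) + (-16 - 6))*13) = 1/(2558 + ((4 + 2) - 22)*13) = 1/(2558 + (6 - 22)*13) = 1/(2558 - 16*13) = 1/(2558 - 208) = 1/2350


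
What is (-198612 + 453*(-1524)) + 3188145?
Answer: 2299161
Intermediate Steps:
(-198612 + 453*(-1524)) + 3188145 = (-198612 - 690372) + 3188145 = -888984 + 3188145 = 2299161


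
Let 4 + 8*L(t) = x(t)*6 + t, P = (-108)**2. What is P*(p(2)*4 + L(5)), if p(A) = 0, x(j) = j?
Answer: 45198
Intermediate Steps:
P = 11664
L(t) = -1/2 + 7*t/8 (L(t) = -1/2 + (t*6 + t)/8 = -1/2 + (6*t + t)/8 = -1/2 + (7*t)/8 = -1/2 + 7*t/8)
P*(p(2)*4 + L(5)) = 11664*(0*4 + (-1/2 + (7/8)*5)) = 11664*(0 + (-1/2 + 35/8)) = 11664*(0 + 31/8) = 11664*(31/8) = 45198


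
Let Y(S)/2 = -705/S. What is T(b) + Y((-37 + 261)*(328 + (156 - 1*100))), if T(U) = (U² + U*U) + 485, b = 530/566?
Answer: 558850283725/1148155904 ≈ 486.74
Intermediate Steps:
Y(S) = -1410/S (Y(S) = 2*(-705/S) = -1410/S)
b = 265/283 (b = 530*(1/566) = 265/283 ≈ 0.93640)
T(U) = 485 + 2*U² (T(U) = (U² + U²) + 485 = 2*U² + 485 = 485 + 2*U²)
T(b) + Y((-37 + 261)*(328 + (156 - 1*100))) = (485 + 2*(265/283)²) - 1410*1/((-37 + 261)*(328 + (156 - 1*100))) = (485 + 2*(70225/80089)) - 1410*1/(224*(328 + (156 - 100))) = (485 + 140450/80089) - 1410*1/(224*(328 + 56)) = 38983615/80089 - 1410/(224*384) = 38983615/80089 - 1410/86016 = 38983615/80089 - 1410*1/86016 = 38983615/80089 - 235/14336 = 558850283725/1148155904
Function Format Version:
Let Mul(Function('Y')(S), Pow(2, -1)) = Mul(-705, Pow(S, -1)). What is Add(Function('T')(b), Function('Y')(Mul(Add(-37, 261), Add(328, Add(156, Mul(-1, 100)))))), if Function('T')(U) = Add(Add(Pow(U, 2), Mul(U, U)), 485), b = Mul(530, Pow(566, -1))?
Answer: Rational(558850283725, 1148155904) ≈ 486.74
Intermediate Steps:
Function('Y')(S) = Mul(-1410, Pow(S, -1)) (Function('Y')(S) = Mul(2, Mul(-705, Pow(S, -1))) = Mul(-1410, Pow(S, -1)))
b = Rational(265, 283) (b = Mul(530, Rational(1, 566)) = Rational(265, 283) ≈ 0.93640)
Function('T')(U) = Add(485, Mul(2, Pow(U, 2))) (Function('T')(U) = Add(Add(Pow(U, 2), Pow(U, 2)), 485) = Add(Mul(2, Pow(U, 2)), 485) = Add(485, Mul(2, Pow(U, 2))))
Add(Function('T')(b), Function('Y')(Mul(Add(-37, 261), Add(328, Add(156, Mul(-1, 100)))))) = Add(Add(485, Mul(2, Pow(Rational(265, 283), 2))), Mul(-1410, Pow(Mul(Add(-37, 261), Add(328, Add(156, Mul(-1, 100)))), -1))) = Add(Add(485, Mul(2, Rational(70225, 80089))), Mul(-1410, Pow(Mul(224, Add(328, Add(156, -100))), -1))) = Add(Add(485, Rational(140450, 80089)), Mul(-1410, Pow(Mul(224, Add(328, 56)), -1))) = Add(Rational(38983615, 80089), Mul(-1410, Pow(Mul(224, 384), -1))) = Add(Rational(38983615, 80089), Mul(-1410, Pow(86016, -1))) = Add(Rational(38983615, 80089), Mul(-1410, Rational(1, 86016))) = Add(Rational(38983615, 80089), Rational(-235, 14336)) = Rational(558850283725, 1148155904)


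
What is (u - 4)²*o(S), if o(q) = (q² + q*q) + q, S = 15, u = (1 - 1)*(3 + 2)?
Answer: 7440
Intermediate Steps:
u = 0 (u = 0*5 = 0)
o(q) = q + 2*q² (o(q) = (q² + q²) + q = 2*q² + q = q + 2*q²)
(u - 4)²*o(S) = (0 - 4)²*(15*(1 + 2*15)) = (-4)²*(15*(1 + 30)) = 16*(15*31) = 16*465 = 7440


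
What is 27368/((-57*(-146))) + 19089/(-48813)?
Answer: 196175921/67703631 ≈ 2.8976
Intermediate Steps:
27368/((-57*(-146))) + 19089/(-48813) = 27368/8322 + 19089*(-1/48813) = 27368*(1/8322) - 6363/16271 = 13684/4161 - 6363/16271 = 196175921/67703631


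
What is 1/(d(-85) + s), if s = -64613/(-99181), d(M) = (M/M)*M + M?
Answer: -99181/16796157 ≈ -0.0059050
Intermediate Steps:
d(M) = 2*M (d(M) = 1*M + M = M + M = 2*M)
s = 64613/99181 (s = -64613*(-1/99181) = 64613/99181 ≈ 0.65147)
1/(d(-85) + s) = 1/(2*(-85) + 64613/99181) = 1/(-170 + 64613/99181) = 1/(-16796157/99181) = -99181/16796157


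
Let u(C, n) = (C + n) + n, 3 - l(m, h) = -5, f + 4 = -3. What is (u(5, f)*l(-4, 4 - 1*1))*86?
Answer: -6192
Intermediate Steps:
f = -7 (f = -4 - 3 = -7)
l(m, h) = 8 (l(m, h) = 3 - 1*(-5) = 3 + 5 = 8)
u(C, n) = C + 2*n
(u(5, f)*l(-4, 4 - 1*1))*86 = ((5 + 2*(-7))*8)*86 = ((5 - 14)*8)*86 = -9*8*86 = -72*86 = -6192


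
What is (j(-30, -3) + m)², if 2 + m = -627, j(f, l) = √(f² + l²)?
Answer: 396550 - 3774*√101 ≈ 3.5862e+5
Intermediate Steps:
m = -629 (m = -2 - 627 = -629)
(j(-30, -3) + m)² = (√((-30)² + (-3)²) - 629)² = (√(900 + 9) - 629)² = (√909 - 629)² = (3*√101 - 629)² = (-629 + 3*√101)²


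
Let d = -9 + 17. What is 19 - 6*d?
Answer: -29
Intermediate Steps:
d = 8
19 - 6*d = 19 - 6*8 = 19 - 48 = -29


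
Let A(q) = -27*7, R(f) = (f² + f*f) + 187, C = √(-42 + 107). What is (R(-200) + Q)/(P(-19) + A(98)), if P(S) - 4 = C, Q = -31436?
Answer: -1803787/6832 - 48751*√65/34160 ≈ -275.53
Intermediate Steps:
C = √65 ≈ 8.0623
R(f) = 187 + 2*f² (R(f) = (f² + f²) + 187 = 2*f² + 187 = 187 + 2*f²)
A(q) = -189
P(S) = 4 + √65
(R(-200) + Q)/(P(-19) + A(98)) = ((187 + 2*(-200)²) - 31436)/((4 + √65) - 189) = ((187 + 2*40000) - 31436)/(-185 + √65) = ((187 + 80000) - 31436)/(-185 + √65) = (80187 - 31436)/(-185 + √65) = 48751/(-185 + √65)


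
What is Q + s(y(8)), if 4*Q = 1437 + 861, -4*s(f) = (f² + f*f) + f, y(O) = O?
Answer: 1081/2 ≈ 540.50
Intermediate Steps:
s(f) = -f²/2 - f/4 (s(f) = -((f² + f*f) + f)/4 = -((f² + f²) + f)/4 = -(2*f² + f)/4 = -(f + 2*f²)/4 = -f²/2 - f/4)
Q = 1149/2 (Q = (1437 + 861)/4 = (¼)*2298 = 1149/2 ≈ 574.50)
Q + s(y(8)) = 1149/2 - ¼*8*(1 + 2*8) = 1149/2 - ¼*8*(1 + 16) = 1149/2 - ¼*8*17 = 1149/2 - 34 = 1081/2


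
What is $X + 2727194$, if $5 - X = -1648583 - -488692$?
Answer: $3887090$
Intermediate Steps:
$X = 1159896$ ($X = 5 - \left(-1648583 - -488692\right) = 5 - \left(-1648583 + 488692\right) = 5 - -1159891 = 5 + 1159891 = 1159896$)
$X + 2727194 = 1159896 + 2727194 = 3887090$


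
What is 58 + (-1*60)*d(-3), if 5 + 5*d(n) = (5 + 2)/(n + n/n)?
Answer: 160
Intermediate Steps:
d(n) = -1 + 7/(5*(1 + n)) (d(n) = -1 + ((5 + 2)/(n + n/n))/5 = -1 + (7/(n + 1))/5 = -1 + (7/(1 + n))/5 = -1 + 7/(5*(1 + n)))
58 + (-1*60)*d(-3) = 58 + (-1*60)*((2/5 - 1*(-3))/(1 - 3)) = 58 - 60*(2/5 + 3)/(-2) = 58 - (-30)*17/5 = 58 - 60*(-17/10) = 58 + 102 = 160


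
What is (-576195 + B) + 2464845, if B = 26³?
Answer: 1906226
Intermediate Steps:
B = 17576
(-576195 + B) + 2464845 = (-576195 + 17576) + 2464845 = -558619 + 2464845 = 1906226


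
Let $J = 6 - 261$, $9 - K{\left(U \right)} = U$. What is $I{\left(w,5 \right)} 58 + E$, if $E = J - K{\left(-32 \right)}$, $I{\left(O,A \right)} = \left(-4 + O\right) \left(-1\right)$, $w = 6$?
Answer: $-412$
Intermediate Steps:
$K{\left(U \right)} = 9 - U$
$J = -255$
$I{\left(O,A \right)} = 4 - O$
$E = -296$ ($E = -255 - \left(9 - -32\right) = -255 - \left(9 + 32\right) = -255 - 41 = -296$)
$I{\left(w,5 \right)} 58 + E = \left(4 - 6\right) 58 - 296 = \left(-2\right) 58 - 296 = -116 - 296 = -412$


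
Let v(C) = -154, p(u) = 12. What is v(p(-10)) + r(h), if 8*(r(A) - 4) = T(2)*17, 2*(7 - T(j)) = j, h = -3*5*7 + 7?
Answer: -549/4 ≈ -137.25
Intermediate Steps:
h = -98 (h = -15*7 + 7 = -105 + 7 = -98)
T(j) = 7 - j/2
r(A) = 67/4 (r(A) = 4 + ((7 - ½*2)*17)/8 = 4 + ((7 - 1)*17)/8 = 4 + (6*17)/8 = 4 + (⅛)*102 = 4 + 51/4 = 67/4)
v(p(-10)) + r(h) = -154 + 67/4 = -549/4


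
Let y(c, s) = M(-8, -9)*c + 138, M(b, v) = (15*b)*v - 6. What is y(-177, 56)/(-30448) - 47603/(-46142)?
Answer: 319204702/43904113 ≈ 7.2705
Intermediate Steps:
M(b, v) = -6 + 15*b*v (M(b, v) = 15*b*v - 6 = -6 + 15*b*v)
y(c, s) = 138 + 1074*c (y(c, s) = (-6 + 15*(-8)*(-9))*c + 138 = (-6 + 1080)*c + 138 = 1074*c + 138 = 138 + 1074*c)
y(-177, 56)/(-30448) - 47603/(-46142) = (138 + 1074*(-177))/(-30448) - 47603/(-46142) = (138 - 190098)*(-1/30448) - 47603*(-1/46142) = -189960*(-1/30448) + 47603/46142 = 23745/3806 + 47603/46142 = 319204702/43904113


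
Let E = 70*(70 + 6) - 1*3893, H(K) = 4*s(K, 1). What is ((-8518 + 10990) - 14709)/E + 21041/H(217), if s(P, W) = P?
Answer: 19403791/1238636 ≈ 15.665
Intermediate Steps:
H(K) = 4*K
E = 1427 (E = 70*76 - 3893 = 5320 - 3893 = 1427)
((-8518 + 10990) - 14709)/E + 21041/H(217) = ((-8518 + 10990) - 14709)/1427 + 21041/((4*217)) = (2472 - 14709)*(1/1427) + 21041/868 = -12237*1/1427 + 21041*(1/868) = -12237/1427 + 21041/868 = 19403791/1238636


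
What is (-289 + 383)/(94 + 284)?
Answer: 47/189 ≈ 0.24868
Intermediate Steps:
(-289 + 383)/(94 + 284) = 94/378 = 94*(1/378) = 47/189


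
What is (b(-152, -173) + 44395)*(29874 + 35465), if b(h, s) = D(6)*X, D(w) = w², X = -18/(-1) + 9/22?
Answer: 32384295265/11 ≈ 2.9440e+9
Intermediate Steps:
X = 405/22 (X = -18*(-1) + 9*(1/22) = 18 + 9/22 = 405/22 ≈ 18.409)
b(h, s) = 7290/11 (b(h, s) = 6²*(405/22) = 36*(405/22) = 7290/11)
(b(-152, -173) + 44395)*(29874 + 35465) = (7290/11 + 44395)*(29874 + 35465) = (495635/11)*65339 = 32384295265/11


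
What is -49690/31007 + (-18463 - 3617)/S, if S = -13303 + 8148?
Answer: 85696522/31968217 ≈ 2.6807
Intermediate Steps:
S = -5155
-49690/31007 + (-18463 - 3617)/S = -49690/31007 + (-18463 - 3617)/(-5155) = -49690*1/31007 - 22080*(-1/5155) = -49690/31007 + 4416/1031 = 85696522/31968217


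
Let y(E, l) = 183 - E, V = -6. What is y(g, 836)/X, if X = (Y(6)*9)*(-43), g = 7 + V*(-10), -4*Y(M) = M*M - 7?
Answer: 16/387 ≈ 0.041344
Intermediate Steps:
Y(M) = 7/4 - M²/4 (Y(M) = -(M*M - 7)/4 = -(M² - 7)/4 = -(-7 + M²)/4 = 7/4 - M²/4)
g = 67 (g = 7 - 6*(-10) = 7 + 60 = 67)
X = 11223/4 (X = ((7/4 - ¼*6²)*9)*(-43) = ((7/4 - ¼*36)*9)*(-43) = ((7/4 - 9)*9)*(-43) = -29/4*9*(-43) = -261/4*(-43) = 11223/4 ≈ 2805.8)
y(g, 836)/X = (183 - 1*67)/(11223/4) = (183 - 67)*(4/11223) = 116*(4/11223) = 16/387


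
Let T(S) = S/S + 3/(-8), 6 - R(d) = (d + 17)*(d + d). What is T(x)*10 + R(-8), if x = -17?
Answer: 625/4 ≈ 156.25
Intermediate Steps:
R(d) = 6 - 2*d*(17 + d) (R(d) = 6 - (d + 17)*(d + d) = 6 - (17 + d)*2*d = 6 - 2*d*(17 + d))
T(S) = 5/8 (T(S) = 1 + 3*(-⅛) = 1 - 3/8 = 5/8)
T(x)*10 + R(-8) = (5/8)*10 + (6 - 34*(-8) - 2*(-8)²) = 25/4 + (6 + 272 - 2*64) = 25/4 + (6 + 272 - 128) = 25/4 + 150 = 625/4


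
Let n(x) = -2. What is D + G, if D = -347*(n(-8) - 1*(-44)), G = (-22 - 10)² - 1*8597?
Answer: -22147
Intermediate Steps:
G = -7573 (G = (-32)² - 8597 = 1024 - 8597 = -7573)
D = -14574 (D = -347*(-2 - 1*(-44)) = -347*(-2 + 44) = -347*42 = -14574)
D + G = -14574 - 7573 = -22147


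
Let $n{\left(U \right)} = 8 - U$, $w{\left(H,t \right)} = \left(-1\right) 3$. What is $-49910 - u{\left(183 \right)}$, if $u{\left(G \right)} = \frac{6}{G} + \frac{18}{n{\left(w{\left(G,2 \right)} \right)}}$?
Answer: $- \frac{33490730}{671} \approx -49912.0$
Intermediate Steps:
$w{\left(H,t \right)} = -3$
$u{\left(G \right)} = \frac{18}{11} + \frac{6}{G}$ ($u{\left(G \right)} = \frac{6}{G} + \frac{18}{8 - -3} = \frac{6}{G} + \frac{18}{8 + 3} = \frac{6}{G} + \frac{18}{11} = \frac{18}{11} + \frac{6}{G}$)
$-49910 - u{\left(183 \right)} = -49910 - \left(\frac{18}{11} + \frac{6}{183}\right) = -49910 - \left(\frac{18}{11} + 6 \cdot \frac{1}{183}\right) = -49910 - \left(\frac{18}{11} + \frac{2}{61}\right) = -49910 - \frac{1120}{671} = - \frac{33490730}{671}$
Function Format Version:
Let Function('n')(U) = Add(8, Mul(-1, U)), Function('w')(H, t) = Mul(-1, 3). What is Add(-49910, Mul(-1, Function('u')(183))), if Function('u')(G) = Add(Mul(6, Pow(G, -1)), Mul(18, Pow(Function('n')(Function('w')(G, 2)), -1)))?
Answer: Rational(-33490730, 671) ≈ -49912.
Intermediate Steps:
Function('w')(H, t) = -3
Function('u')(G) = Add(Rational(18, 11), Mul(6, Pow(G, -1))) (Function('u')(G) = Add(Mul(6, Pow(G, -1)), Mul(18, Pow(Add(8, Mul(-1, -3)), -1))) = Add(Mul(6, Pow(G, -1)), Mul(18, Pow(Add(8, 3), -1))) = Add(Mul(6, Pow(G, -1)), Mul(18, Pow(11, -1))) = Add(Mul(6, Pow(G, -1)), Mul(18, Rational(1, 11))) = Add(Mul(6, Pow(G, -1)), Rational(18, 11)) = Add(Rational(18, 11), Mul(6, Pow(G, -1))))
Add(-49910, Mul(-1, Function('u')(183))) = Add(-49910, Mul(-1, Add(Rational(18, 11), Mul(6, Pow(183, -1))))) = Add(-49910, Mul(-1, Add(Rational(18, 11), Mul(6, Rational(1, 183))))) = Add(-49910, Mul(-1, Add(Rational(18, 11), Rational(2, 61)))) = Add(-49910, Mul(-1, Rational(1120, 671))) = Add(-49910, Rational(-1120, 671)) = Rational(-33490730, 671)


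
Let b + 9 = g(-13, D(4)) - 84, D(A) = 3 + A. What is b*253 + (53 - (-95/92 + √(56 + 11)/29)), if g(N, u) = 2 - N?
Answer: -1810557/92 - √67/29 ≈ -19680.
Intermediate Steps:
b = -78 (b = -9 + ((2 - 1*(-13)) - 84) = -9 + ((2 + 13) - 84) = -9 + (15 - 84) = -9 - 69 = -78)
b*253 + (53 - (-95/92 + √(56 + 11)/29)) = -78*253 + (53 - (-95/92 + √(56 + 11)/29)) = -19734 + (53 - (-95*1/92 + √67*(1/29))) = -19734 + (53 - (-95/92 + √67/29)) = -19734 + (53 + (95/92 - √67/29)) = -19734 + (4971/92 - √67/29) = -1810557/92 - √67/29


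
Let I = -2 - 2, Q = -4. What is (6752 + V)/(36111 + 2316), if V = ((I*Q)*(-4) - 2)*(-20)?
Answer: 8072/38427 ≈ 0.21006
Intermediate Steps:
I = -4
V = 1320 (V = (-4*(-4)*(-4) - 2)*(-20) = (16*(-4) - 2)*(-20) = (-64 - 2)*(-20) = -66*(-20) = 1320)
(6752 + V)/(36111 + 2316) = (6752 + 1320)/(36111 + 2316) = 8072/38427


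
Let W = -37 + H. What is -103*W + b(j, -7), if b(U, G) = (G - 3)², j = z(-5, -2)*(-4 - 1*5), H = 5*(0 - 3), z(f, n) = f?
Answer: 5456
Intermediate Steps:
H = -15 (H = 5*(-3) = -15)
j = 45 (j = -5*(-4 - 1*5) = -5*(-4 - 5) = -5*(-9) = 45)
b(U, G) = (-3 + G)²
W = -52 (W = -37 - 15 = -52)
-103*W + b(j, -7) = -103*(-52) + (-3 - 7)² = 5356 + (-10)² = 5356 + 100 = 5456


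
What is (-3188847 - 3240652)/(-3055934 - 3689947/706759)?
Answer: 4544106283741/2159812547853 ≈ 2.1039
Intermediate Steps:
(-3188847 - 3240652)/(-3055934 - 3689947/706759) = -6429499/(-3055934 - 3689947*1/706759) = -6429499/(-3055934 - 3689947/706759) = -6429499/(-2159812547853/706759) = -6429499*(-706759/2159812547853) = 4544106283741/2159812547853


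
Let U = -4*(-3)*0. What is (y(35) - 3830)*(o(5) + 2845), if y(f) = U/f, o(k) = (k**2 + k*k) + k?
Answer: -11107000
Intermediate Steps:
U = 0 (U = 12*0 = 0)
o(k) = k + 2*k**2 (o(k) = (k**2 + k**2) + k = 2*k**2 + k = k + 2*k**2)
y(f) = 0 (y(f) = 0/f = 0)
(y(35) - 3830)*(o(5) + 2845) = (0 - 3830)*(5*(1 + 2*5) + 2845) = -3830*(5*(1 + 10) + 2845) = -3830*(5*11 + 2845) = -3830*(55 + 2845) = -3830*2900 = -11107000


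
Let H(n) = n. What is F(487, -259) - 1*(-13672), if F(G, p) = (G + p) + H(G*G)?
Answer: 251069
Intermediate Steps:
F(G, p) = G + p + G**2 (F(G, p) = (G + p) + G*G = (G + p) + G**2 = G + p + G**2)
F(487, -259) - 1*(-13672) = (487 - 259 + 487**2) - 1*(-13672) = (487 - 259 + 237169) + 13672 = 237397 + 13672 = 251069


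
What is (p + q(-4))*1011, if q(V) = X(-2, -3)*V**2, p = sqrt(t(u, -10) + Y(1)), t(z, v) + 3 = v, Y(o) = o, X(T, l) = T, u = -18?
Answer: -32352 + 2022*I*sqrt(3) ≈ -32352.0 + 3502.2*I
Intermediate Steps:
t(z, v) = -3 + v
p = 2*I*sqrt(3) (p = sqrt((-3 - 10) + 1) = sqrt(-13 + 1) = sqrt(-12) = 2*I*sqrt(3) ≈ 3.4641*I)
q(V) = -2*V**2
(p + q(-4))*1011 = (2*I*sqrt(3) - 2*(-4)**2)*1011 = (2*I*sqrt(3) - 2*16)*1011 = (2*I*sqrt(3) - 32)*1011 = (-32 + 2*I*sqrt(3))*1011 = -32352 + 2022*I*sqrt(3)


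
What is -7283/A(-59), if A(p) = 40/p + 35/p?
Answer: 429697/75 ≈ 5729.3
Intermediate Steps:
A(p) = 75/p
-7283/A(-59) = -7283/(75/(-59)) = -7283/(75*(-1/59)) = -7283/(-75/59) = -7283*(-59/75) = 429697/75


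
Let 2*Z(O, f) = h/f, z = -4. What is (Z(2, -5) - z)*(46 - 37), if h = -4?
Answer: 198/5 ≈ 39.600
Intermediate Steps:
Z(O, f) = -2/f (Z(O, f) = (-4/f)/2 = -2/f)
(Z(2, -5) - z)*(46 - 37) = (-2/(-5) - 1*(-4))*(46 - 37) = (-2*(-⅕) + 4)*9 = (⅖ + 4)*9 = (22/5)*9 = 198/5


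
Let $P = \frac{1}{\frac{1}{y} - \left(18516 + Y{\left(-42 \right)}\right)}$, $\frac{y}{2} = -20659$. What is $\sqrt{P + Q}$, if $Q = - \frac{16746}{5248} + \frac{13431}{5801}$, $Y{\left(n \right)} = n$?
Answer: $\frac{i \sqrt{1847166429612943395132969008117}}{1452368898923624} \approx 0.93579 i$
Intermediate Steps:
$y = -41318$ ($y = 2 \left(-20659\right) = -41318$)
$P = - \frac{41318}{763308733}$ ($P = \frac{1}{\frac{1}{-41318} - 18474} = \frac{1}{- \frac{1}{41318} + \left(-18516 + 42\right)} = \frac{1}{- \frac{1}{41318} - 18474} = \frac{1}{- \frac{763308733}{41318}} = - \frac{41318}{763308733} \approx -5.413 \cdot 10^{-5}$)
$Q = - \frac{13328829}{15221824}$ ($Q = \left(-16746\right) \frac{1}{5248} + 13431 \cdot \frac{1}{5801} = - \frac{8373}{2624} + \frac{13431}{5801} = - \frac{13328829}{15221824} \approx -0.87564$)
$\sqrt{P + Q} = \sqrt{- \frac{41318}{763308733} - \frac{13328829}{15221824}} = \sqrt{- \frac{10174640511687689}{11618951191388992}} = \frac{i \sqrt{1847166429612943395132969008117}}{1452368898923624}$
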